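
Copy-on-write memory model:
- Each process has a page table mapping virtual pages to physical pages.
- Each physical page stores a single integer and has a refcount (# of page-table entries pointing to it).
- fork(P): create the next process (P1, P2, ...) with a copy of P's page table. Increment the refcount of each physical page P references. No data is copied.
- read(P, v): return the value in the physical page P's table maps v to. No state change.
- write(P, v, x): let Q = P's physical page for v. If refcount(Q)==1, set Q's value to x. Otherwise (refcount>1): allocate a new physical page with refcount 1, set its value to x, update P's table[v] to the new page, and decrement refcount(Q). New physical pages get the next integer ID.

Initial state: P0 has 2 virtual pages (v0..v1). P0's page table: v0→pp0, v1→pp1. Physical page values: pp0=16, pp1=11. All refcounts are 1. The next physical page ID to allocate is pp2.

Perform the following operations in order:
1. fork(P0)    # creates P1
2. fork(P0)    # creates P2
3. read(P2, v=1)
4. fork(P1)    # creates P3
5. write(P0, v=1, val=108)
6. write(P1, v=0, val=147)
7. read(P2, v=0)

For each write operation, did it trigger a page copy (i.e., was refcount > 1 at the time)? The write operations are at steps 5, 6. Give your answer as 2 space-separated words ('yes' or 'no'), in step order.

Op 1: fork(P0) -> P1. 2 ppages; refcounts: pp0:2 pp1:2
Op 2: fork(P0) -> P2. 2 ppages; refcounts: pp0:3 pp1:3
Op 3: read(P2, v1) -> 11. No state change.
Op 4: fork(P1) -> P3. 2 ppages; refcounts: pp0:4 pp1:4
Op 5: write(P0, v1, 108). refcount(pp1)=4>1 -> COPY to pp2. 3 ppages; refcounts: pp0:4 pp1:3 pp2:1
Op 6: write(P1, v0, 147). refcount(pp0)=4>1 -> COPY to pp3. 4 ppages; refcounts: pp0:3 pp1:3 pp2:1 pp3:1
Op 7: read(P2, v0) -> 16. No state change.

yes yes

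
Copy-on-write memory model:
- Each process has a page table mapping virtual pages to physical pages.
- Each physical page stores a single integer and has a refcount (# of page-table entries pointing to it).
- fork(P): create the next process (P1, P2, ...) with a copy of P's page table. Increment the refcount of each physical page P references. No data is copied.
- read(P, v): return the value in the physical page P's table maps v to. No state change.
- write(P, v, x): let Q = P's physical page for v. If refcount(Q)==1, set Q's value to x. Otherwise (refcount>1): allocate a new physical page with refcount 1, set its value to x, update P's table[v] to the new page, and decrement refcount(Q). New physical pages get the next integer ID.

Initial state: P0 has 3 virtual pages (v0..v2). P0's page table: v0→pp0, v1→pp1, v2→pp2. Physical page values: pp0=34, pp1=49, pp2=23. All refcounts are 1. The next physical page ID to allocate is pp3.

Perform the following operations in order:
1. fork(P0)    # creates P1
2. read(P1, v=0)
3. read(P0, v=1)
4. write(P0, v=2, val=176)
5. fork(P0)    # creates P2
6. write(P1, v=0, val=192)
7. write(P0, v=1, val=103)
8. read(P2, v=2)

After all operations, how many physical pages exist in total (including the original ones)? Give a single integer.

Answer: 6

Derivation:
Op 1: fork(P0) -> P1. 3 ppages; refcounts: pp0:2 pp1:2 pp2:2
Op 2: read(P1, v0) -> 34. No state change.
Op 3: read(P0, v1) -> 49. No state change.
Op 4: write(P0, v2, 176). refcount(pp2)=2>1 -> COPY to pp3. 4 ppages; refcounts: pp0:2 pp1:2 pp2:1 pp3:1
Op 5: fork(P0) -> P2. 4 ppages; refcounts: pp0:3 pp1:3 pp2:1 pp3:2
Op 6: write(P1, v0, 192). refcount(pp0)=3>1 -> COPY to pp4. 5 ppages; refcounts: pp0:2 pp1:3 pp2:1 pp3:2 pp4:1
Op 7: write(P0, v1, 103). refcount(pp1)=3>1 -> COPY to pp5. 6 ppages; refcounts: pp0:2 pp1:2 pp2:1 pp3:2 pp4:1 pp5:1
Op 8: read(P2, v2) -> 176. No state change.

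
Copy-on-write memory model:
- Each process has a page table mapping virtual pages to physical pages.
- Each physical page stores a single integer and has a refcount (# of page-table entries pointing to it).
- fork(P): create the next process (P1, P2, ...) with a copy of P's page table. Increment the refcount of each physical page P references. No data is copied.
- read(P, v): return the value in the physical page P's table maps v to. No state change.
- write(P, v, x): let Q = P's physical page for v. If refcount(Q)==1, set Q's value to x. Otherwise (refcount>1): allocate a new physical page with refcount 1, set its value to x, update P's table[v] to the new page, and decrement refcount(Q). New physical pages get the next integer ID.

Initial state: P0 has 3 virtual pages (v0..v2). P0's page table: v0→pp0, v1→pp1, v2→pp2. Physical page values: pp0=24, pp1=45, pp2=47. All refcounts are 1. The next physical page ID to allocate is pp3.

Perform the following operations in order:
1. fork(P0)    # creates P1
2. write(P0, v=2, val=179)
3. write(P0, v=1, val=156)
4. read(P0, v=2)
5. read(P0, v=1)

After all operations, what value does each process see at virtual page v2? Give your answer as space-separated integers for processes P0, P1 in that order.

Op 1: fork(P0) -> P1. 3 ppages; refcounts: pp0:2 pp1:2 pp2:2
Op 2: write(P0, v2, 179). refcount(pp2)=2>1 -> COPY to pp3. 4 ppages; refcounts: pp0:2 pp1:2 pp2:1 pp3:1
Op 3: write(P0, v1, 156). refcount(pp1)=2>1 -> COPY to pp4. 5 ppages; refcounts: pp0:2 pp1:1 pp2:1 pp3:1 pp4:1
Op 4: read(P0, v2) -> 179. No state change.
Op 5: read(P0, v1) -> 156. No state change.
P0: v2 -> pp3 = 179
P1: v2 -> pp2 = 47

Answer: 179 47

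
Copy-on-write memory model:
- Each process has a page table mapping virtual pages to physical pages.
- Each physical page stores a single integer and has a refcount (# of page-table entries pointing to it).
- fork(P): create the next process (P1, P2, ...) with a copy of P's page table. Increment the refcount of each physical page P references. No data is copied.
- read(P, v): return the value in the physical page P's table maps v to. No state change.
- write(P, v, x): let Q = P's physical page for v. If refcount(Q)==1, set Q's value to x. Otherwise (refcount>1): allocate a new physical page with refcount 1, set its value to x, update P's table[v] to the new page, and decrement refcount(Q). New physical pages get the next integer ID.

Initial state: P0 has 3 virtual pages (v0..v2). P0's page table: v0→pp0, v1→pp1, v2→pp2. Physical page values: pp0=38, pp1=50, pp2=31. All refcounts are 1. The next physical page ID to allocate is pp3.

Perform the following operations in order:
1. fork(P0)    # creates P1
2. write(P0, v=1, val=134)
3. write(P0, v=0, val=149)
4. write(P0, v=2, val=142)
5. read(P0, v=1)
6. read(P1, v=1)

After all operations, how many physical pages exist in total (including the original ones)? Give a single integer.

Answer: 6

Derivation:
Op 1: fork(P0) -> P1. 3 ppages; refcounts: pp0:2 pp1:2 pp2:2
Op 2: write(P0, v1, 134). refcount(pp1)=2>1 -> COPY to pp3. 4 ppages; refcounts: pp0:2 pp1:1 pp2:2 pp3:1
Op 3: write(P0, v0, 149). refcount(pp0)=2>1 -> COPY to pp4. 5 ppages; refcounts: pp0:1 pp1:1 pp2:2 pp3:1 pp4:1
Op 4: write(P0, v2, 142). refcount(pp2)=2>1 -> COPY to pp5. 6 ppages; refcounts: pp0:1 pp1:1 pp2:1 pp3:1 pp4:1 pp5:1
Op 5: read(P0, v1) -> 134. No state change.
Op 6: read(P1, v1) -> 50. No state change.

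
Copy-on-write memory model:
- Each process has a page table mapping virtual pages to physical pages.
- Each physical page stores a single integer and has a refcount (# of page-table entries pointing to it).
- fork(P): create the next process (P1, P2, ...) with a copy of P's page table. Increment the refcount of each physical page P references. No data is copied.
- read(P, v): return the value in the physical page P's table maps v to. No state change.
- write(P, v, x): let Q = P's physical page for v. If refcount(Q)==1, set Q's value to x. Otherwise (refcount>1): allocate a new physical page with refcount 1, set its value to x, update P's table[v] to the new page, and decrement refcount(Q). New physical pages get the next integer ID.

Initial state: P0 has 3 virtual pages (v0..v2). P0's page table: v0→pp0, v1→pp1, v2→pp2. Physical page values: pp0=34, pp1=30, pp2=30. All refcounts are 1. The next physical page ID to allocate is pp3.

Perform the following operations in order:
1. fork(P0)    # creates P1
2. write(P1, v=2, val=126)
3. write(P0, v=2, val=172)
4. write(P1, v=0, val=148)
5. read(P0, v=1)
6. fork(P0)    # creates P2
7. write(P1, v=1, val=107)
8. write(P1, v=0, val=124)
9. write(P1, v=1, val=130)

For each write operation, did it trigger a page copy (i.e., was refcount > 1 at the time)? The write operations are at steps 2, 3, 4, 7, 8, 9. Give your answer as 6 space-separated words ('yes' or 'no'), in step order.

Op 1: fork(P0) -> P1. 3 ppages; refcounts: pp0:2 pp1:2 pp2:2
Op 2: write(P1, v2, 126). refcount(pp2)=2>1 -> COPY to pp3. 4 ppages; refcounts: pp0:2 pp1:2 pp2:1 pp3:1
Op 3: write(P0, v2, 172). refcount(pp2)=1 -> write in place. 4 ppages; refcounts: pp0:2 pp1:2 pp2:1 pp3:1
Op 4: write(P1, v0, 148). refcount(pp0)=2>1 -> COPY to pp4. 5 ppages; refcounts: pp0:1 pp1:2 pp2:1 pp3:1 pp4:1
Op 5: read(P0, v1) -> 30. No state change.
Op 6: fork(P0) -> P2. 5 ppages; refcounts: pp0:2 pp1:3 pp2:2 pp3:1 pp4:1
Op 7: write(P1, v1, 107). refcount(pp1)=3>1 -> COPY to pp5. 6 ppages; refcounts: pp0:2 pp1:2 pp2:2 pp3:1 pp4:1 pp5:1
Op 8: write(P1, v0, 124). refcount(pp4)=1 -> write in place. 6 ppages; refcounts: pp0:2 pp1:2 pp2:2 pp3:1 pp4:1 pp5:1
Op 9: write(P1, v1, 130). refcount(pp5)=1 -> write in place. 6 ppages; refcounts: pp0:2 pp1:2 pp2:2 pp3:1 pp4:1 pp5:1

yes no yes yes no no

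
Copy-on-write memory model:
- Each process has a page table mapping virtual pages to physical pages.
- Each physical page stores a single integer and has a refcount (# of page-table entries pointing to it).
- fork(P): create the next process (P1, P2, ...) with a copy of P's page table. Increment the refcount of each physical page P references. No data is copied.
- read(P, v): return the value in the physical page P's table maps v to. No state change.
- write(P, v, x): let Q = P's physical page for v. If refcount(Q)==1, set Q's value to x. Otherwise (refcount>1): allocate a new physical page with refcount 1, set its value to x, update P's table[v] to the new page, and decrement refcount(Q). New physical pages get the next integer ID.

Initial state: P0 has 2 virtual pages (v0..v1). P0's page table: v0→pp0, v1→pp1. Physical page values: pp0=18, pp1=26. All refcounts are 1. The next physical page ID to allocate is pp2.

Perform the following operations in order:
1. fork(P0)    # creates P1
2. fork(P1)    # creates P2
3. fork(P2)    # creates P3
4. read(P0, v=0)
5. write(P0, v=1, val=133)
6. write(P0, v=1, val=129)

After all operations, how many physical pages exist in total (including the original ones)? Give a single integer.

Answer: 3

Derivation:
Op 1: fork(P0) -> P1. 2 ppages; refcounts: pp0:2 pp1:2
Op 2: fork(P1) -> P2. 2 ppages; refcounts: pp0:3 pp1:3
Op 3: fork(P2) -> P3. 2 ppages; refcounts: pp0:4 pp1:4
Op 4: read(P0, v0) -> 18. No state change.
Op 5: write(P0, v1, 133). refcount(pp1)=4>1 -> COPY to pp2. 3 ppages; refcounts: pp0:4 pp1:3 pp2:1
Op 6: write(P0, v1, 129). refcount(pp2)=1 -> write in place. 3 ppages; refcounts: pp0:4 pp1:3 pp2:1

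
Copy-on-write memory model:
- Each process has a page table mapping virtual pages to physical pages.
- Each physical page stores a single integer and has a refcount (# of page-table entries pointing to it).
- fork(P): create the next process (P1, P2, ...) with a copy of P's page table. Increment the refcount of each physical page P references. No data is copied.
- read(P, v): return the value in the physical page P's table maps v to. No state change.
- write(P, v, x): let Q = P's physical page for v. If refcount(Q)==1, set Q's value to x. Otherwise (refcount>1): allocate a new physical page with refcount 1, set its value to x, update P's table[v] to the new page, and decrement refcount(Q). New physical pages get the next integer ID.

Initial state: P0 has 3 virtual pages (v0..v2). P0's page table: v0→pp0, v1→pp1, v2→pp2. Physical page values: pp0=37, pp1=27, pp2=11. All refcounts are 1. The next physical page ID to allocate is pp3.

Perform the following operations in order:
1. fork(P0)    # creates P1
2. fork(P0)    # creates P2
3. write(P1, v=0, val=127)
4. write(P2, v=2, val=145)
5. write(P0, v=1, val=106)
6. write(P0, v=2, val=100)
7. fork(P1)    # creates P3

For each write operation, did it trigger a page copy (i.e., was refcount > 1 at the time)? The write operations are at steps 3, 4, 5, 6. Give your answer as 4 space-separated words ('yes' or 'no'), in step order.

Op 1: fork(P0) -> P1. 3 ppages; refcounts: pp0:2 pp1:2 pp2:2
Op 2: fork(P0) -> P2. 3 ppages; refcounts: pp0:3 pp1:3 pp2:3
Op 3: write(P1, v0, 127). refcount(pp0)=3>1 -> COPY to pp3. 4 ppages; refcounts: pp0:2 pp1:3 pp2:3 pp3:1
Op 4: write(P2, v2, 145). refcount(pp2)=3>1 -> COPY to pp4. 5 ppages; refcounts: pp0:2 pp1:3 pp2:2 pp3:1 pp4:1
Op 5: write(P0, v1, 106). refcount(pp1)=3>1 -> COPY to pp5. 6 ppages; refcounts: pp0:2 pp1:2 pp2:2 pp3:1 pp4:1 pp5:1
Op 6: write(P0, v2, 100). refcount(pp2)=2>1 -> COPY to pp6. 7 ppages; refcounts: pp0:2 pp1:2 pp2:1 pp3:1 pp4:1 pp5:1 pp6:1
Op 7: fork(P1) -> P3. 7 ppages; refcounts: pp0:2 pp1:3 pp2:2 pp3:2 pp4:1 pp5:1 pp6:1

yes yes yes yes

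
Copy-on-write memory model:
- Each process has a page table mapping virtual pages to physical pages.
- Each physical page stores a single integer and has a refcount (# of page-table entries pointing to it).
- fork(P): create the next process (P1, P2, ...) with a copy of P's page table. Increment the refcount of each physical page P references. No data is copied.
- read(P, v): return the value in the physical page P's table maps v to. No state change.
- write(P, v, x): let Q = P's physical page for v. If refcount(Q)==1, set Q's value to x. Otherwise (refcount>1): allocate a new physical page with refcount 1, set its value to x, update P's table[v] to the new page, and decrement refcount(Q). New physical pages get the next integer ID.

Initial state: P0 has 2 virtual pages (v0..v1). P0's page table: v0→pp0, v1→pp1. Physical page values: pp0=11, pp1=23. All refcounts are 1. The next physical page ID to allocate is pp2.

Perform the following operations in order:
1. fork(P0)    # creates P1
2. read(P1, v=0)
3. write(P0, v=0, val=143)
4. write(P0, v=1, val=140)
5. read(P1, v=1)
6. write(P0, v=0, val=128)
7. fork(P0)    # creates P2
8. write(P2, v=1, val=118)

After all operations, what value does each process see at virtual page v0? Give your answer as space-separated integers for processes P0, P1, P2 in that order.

Op 1: fork(P0) -> P1. 2 ppages; refcounts: pp0:2 pp1:2
Op 2: read(P1, v0) -> 11. No state change.
Op 3: write(P0, v0, 143). refcount(pp0)=2>1 -> COPY to pp2. 3 ppages; refcounts: pp0:1 pp1:2 pp2:1
Op 4: write(P0, v1, 140). refcount(pp1)=2>1 -> COPY to pp3. 4 ppages; refcounts: pp0:1 pp1:1 pp2:1 pp3:1
Op 5: read(P1, v1) -> 23. No state change.
Op 6: write(P0, v0, 128). refcount(pp2)=1 -> write in place. 4 ppages; refcounts: pp0:1 pp1:1 pp2:1 pp3:1
Op 7: fork(P0) -> P2. 4 ppages; refcounts: pp0:1 pp1:1 pp2:2 pp3:2
Op 8: write(P2, v1, 118). refcount(pp3)=2>1 -> COPY to pp4. 5 ppages; refcounts: pp0:1 pp1:1 pp2:2 pp3:1 pp4:1
P0: v0 -> pp2 = 128
P1: v0 -> pp0 = 11
P2: v0 -> pp2 = 128

Answer: 128 11 128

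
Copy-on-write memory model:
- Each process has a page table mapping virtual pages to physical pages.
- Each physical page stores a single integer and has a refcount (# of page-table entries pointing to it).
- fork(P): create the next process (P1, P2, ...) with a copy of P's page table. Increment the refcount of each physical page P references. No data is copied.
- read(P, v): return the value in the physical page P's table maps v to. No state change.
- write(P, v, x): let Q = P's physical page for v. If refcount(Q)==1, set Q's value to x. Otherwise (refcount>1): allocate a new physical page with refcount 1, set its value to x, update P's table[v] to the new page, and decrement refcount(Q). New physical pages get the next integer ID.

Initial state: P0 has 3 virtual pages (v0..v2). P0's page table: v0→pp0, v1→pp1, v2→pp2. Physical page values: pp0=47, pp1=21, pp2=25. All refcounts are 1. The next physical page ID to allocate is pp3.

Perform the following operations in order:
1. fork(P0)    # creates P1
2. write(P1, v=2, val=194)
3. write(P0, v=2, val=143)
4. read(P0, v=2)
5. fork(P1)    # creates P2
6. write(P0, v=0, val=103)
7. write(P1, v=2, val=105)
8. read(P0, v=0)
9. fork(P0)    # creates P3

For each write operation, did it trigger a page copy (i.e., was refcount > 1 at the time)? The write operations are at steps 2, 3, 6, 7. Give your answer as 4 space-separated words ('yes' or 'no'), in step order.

Op 1: fork(P0) -> P1. 3 ppages; refcounts: pp0:2 pp1:2 pp2:2
Op 2: write(P1, v2, 194). refcount(pp2)=2>1 -> COPY to pp3. 4 ppages; refcounts: pp0:2 pp1:2 pp2:1 pp3:1
Op 3: write(P0, v2, 143). refcount(pp2)=1 -> write in place. 4 ppages; refcounts: pp0:2 pp1:2 pp2:1 pp3:1
Op 4: read(P0, v2) -> 143. No state change.
Op 5: fork(P1) -> P2. 4 ppages; refcounts: pp0:3 pp1:3 pp2:1 pp3:2
Op 6: write(P0, v0, 103). refcount(pp0)=3>1 -> COPY to pp4. 5 ppages; refcounts: pp0:2 pp1:3 pp2:1 pp3:2 pp4:1
Op 7: write(P1, v2, 105). refcount(pp3)=2>1 -> COPY to pp5. 6 ppages; refcounts: pp0:2 pp1:3 pp2:1 pp3:1 pp4:1 pp5:1
Op 8: read(P0, v0) -> 103. No state change.
Op 9: fork(P0) -> P3. 6 ppages; refcounts: pp0:2 pp1:4 pp2:2 pp3:1 pp4:2 pp5:1

yes no yes yes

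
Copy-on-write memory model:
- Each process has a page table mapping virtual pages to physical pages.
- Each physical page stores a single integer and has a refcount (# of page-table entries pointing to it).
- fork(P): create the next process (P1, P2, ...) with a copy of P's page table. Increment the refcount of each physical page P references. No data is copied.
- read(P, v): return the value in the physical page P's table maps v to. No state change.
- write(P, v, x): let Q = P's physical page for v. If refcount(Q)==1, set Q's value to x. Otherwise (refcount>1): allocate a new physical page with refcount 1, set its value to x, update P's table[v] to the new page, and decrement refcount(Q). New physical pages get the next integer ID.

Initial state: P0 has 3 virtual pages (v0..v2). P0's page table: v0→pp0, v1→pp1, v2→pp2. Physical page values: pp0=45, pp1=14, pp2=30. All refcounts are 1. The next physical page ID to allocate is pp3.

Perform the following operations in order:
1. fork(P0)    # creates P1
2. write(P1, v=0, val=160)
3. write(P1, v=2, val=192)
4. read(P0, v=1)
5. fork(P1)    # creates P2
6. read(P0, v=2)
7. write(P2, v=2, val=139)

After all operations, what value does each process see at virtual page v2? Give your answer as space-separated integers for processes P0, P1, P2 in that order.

Answer: 30 192 139

Derivation:
Op 1: fork(P0) -> P1. 3 ppages; refcounts: pp0:2 pp1:2 pp2:2
Op 2: write(P1, v0, 160). refcount(pp0)=2>1 -> COPY to pp3. 4 ppages; refcounts: pp0:1 pp1:2 pp2:2 pp3:1
Op 3: write(P1, v2, 192). refcount(pp2)=2>1 -> COPY to pp4. 5 ppages; refcounts: pp0:1 pp1:2 pp2:1 pp3:1 pp4:1
Op 4: read(P0, v1) -> 14. No state change.
Op 5: fork(P1) -> P2. 5 ppages; refcounts: pp0:1 pp1:3 pp2:1 pp3:2 pp4:2
Op 6: read(P0, v2) -> 30. No state change.
Op 7: write(P2, v2, 139). refcount(pp4)=2>1 -> COPY to pp5. 6 ppages; refcounts: pp0:1 pp1:3 pp2:1 pp3:2 pp4:1 pp5:1
P0: v2 -> pp2 = 30
P1: v2 -> pp4 = 192
P2: v2 -> pp5 = 139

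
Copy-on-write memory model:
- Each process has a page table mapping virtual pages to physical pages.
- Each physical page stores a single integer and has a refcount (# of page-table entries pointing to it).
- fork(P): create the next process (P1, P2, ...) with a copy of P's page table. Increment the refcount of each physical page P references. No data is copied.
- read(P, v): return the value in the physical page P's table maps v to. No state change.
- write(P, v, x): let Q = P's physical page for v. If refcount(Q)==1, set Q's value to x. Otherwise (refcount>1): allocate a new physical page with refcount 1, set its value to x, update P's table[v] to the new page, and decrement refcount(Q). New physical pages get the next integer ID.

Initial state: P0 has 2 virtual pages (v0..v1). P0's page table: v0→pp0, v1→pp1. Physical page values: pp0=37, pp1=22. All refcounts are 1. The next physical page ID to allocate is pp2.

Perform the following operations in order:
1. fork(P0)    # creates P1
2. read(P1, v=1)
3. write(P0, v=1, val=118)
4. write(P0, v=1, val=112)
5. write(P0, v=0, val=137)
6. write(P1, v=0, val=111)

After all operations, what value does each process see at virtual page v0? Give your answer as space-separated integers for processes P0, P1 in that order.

Op 1: fork(P0) -> P1. 2 ppages; refcounts: pp0:2 pp1:2
Op 2: read(P1, v1) -> 22. No state change.
Op 3: write(P0, v1, 118). refcount(pp1)=2>1 -> COPY to pp2. 3 ppages; refcounts: pp0:2 pp1:1 pp2:1
Op 4: write(P0, v1, 112). refcount(pp2)=1 -> write in place. 3 ppages; refcounts: pp0:2 pp1:1 pp2:1
Op 5: write(P0, v0, 137). refcount(pp0)=2>1 -> COPY to pp3. 4 ppages; refcounts: pp0:1 pp1:1 pp2:1 pp3:1
Op 6: write(P1, v0, 111). refcount(pp0)=1 -> write in place. 4 ppages; refcounts: pp0:1 pp1:1 pp2:1 pp3:1
P0: v0 -> pp3 = 137
P1: v0 -> pp0 = 111

Answer: 137 111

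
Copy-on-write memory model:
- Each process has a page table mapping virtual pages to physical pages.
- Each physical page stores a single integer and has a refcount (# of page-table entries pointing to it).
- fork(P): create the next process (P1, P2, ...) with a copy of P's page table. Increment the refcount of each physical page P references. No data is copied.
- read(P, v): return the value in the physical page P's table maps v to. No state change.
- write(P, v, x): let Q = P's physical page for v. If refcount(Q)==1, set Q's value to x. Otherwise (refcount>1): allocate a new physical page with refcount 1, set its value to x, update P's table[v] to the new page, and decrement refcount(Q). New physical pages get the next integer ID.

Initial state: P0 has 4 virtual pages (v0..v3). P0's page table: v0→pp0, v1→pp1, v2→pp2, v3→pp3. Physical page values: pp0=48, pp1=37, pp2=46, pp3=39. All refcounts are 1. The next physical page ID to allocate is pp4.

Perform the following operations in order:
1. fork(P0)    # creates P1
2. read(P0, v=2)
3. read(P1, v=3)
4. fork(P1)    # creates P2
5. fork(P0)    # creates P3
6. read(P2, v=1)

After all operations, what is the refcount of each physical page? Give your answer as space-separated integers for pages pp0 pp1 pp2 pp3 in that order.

Answer: 4 4 4 4

Derivation:
Op 1: fork(P0) -> P1. 4 ppages; refcounts: pp0:2 pp1:2 pp2:2 pp3:2
Op 2: read(P0, v2) -> 46. No state change.
Op 3: read(P1, v3) -> 39. No state change.
Op 4: fork(P1) -> P2. 4 ppages; refcounts: pp0:3 pp1:3 pp2:3 pp3:3
Op 5: fork(P0) -> P3. 4 ppages; refcounts: pp0:4 pp1:4 pp2:4 pp3:4
Op 6: read(P2, v1) -> 37. No state change.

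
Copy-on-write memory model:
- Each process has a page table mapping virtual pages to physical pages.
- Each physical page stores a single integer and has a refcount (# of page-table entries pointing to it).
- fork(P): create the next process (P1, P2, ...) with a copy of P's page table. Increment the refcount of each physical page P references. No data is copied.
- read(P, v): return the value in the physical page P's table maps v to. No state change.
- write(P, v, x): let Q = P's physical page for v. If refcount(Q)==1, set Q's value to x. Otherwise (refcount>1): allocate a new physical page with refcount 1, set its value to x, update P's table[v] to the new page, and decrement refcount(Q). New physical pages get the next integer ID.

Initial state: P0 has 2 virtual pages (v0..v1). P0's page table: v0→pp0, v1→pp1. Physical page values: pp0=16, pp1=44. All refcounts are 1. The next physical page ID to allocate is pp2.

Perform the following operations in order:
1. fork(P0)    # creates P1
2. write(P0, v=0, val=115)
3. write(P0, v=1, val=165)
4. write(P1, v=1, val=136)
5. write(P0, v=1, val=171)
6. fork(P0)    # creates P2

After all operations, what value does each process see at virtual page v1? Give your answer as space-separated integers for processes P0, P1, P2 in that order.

Op 1: fork(P0) -> P1. 2 ppages; refcounts: pp0:2 pp1:2
Op 2: write(P0, v0, 115). refcount(pp0)=2>1 -> COPY to pp2. 3 ppages; refcounts: pp0:1 pp1:2 pp2:1
Op 3: write(P0, v1, 165). refcount(pp1)=2>1 -> COPY to pp3. 4 ppages; refcounts: pp0:1 pp1:1 pp2:1 pp3:1
Op 4: write(P1, v1, 136). refcount(pp1)=1 -> write in place. 4 ppages; refcounts: pp0:1 pp1:1 pp2:1 pp3:1
Op 5: write(P0, v1, 171). refcount(pp3)=1 -> write in place. 4 ppages; refcounts: pp0:1 pp1:1 pp2:1 pp3:1
Op 6: fork(P0) -> P2. 4 ppages; refcounts: pp0:1 pp1:1 pp2:2 pp3:2
P0: v1 -> pp3 = 171
P1: v1 -> pp1 = 136
P2: v1 -> pp3 = 171

Answer: 171 136 171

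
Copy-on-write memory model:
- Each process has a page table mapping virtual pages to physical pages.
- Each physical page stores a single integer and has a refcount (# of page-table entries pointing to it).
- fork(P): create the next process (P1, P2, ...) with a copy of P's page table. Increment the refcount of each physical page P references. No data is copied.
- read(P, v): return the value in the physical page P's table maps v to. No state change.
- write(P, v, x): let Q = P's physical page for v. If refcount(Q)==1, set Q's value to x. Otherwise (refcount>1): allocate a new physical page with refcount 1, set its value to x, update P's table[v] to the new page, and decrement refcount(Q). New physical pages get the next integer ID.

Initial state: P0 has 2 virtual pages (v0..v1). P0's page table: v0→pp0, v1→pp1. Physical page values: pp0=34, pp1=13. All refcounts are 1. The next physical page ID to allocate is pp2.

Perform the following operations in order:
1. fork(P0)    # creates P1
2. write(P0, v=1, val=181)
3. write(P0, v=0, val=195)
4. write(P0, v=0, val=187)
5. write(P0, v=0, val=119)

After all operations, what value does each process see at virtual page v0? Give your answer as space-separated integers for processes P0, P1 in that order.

Answer: 119 34

Derivation:
Op 1: fork(P0) -> P1. 2 ppages; refcounts: pp0:2 pp1:2
Op 2: write(P0, v1, 181). refcount(pp1)=2>1 -> COPY to pp2. 3 ppages; refcounts: pp0:2 pp1:1 pp2:1
Op 3: write(P0, v0, 195). refcount(pp0)=2>1 -> COPY to pp3. 4 ppages; refcounts: pp0:1 pp1:1 pp2:1 pp3:1
Op 4: write(P0, v0, 187). refcount(pp3)=1 -> write in place. 4 ppages; refcounts: pp0:1 pp1:1 pp2:1 pp3:1
Op 5: write(P0, v0, 119). refcount(pp3)=1 -> write in place. 4 ppages; refcounts: pp0:1 pp1:1 pp2:1 pp3:1
P0: v0 -> pp3 = 119
P1: v0 -> pp0 = 34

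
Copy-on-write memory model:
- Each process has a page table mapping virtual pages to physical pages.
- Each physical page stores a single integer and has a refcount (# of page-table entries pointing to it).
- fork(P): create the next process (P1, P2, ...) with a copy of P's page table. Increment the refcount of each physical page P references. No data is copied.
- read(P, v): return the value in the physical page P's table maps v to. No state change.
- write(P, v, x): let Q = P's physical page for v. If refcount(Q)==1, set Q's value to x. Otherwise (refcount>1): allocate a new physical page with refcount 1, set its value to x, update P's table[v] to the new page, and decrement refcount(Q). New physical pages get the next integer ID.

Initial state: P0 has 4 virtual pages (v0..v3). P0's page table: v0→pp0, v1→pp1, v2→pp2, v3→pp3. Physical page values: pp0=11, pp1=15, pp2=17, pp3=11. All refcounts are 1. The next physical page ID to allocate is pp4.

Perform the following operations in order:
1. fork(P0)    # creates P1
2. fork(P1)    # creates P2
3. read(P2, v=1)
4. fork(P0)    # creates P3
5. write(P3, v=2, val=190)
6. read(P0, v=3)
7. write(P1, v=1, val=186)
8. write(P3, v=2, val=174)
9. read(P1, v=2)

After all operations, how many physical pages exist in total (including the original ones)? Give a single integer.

Op 1: fork(P0) -> P1. 4 ppages; refcounts: pp0:2 pp1:2 pp2:2 pp3:2
Op 2: fork(P1) -> P2. 4 ppages; refcounts: pp0:3 pp1:3 pp2:3 pp3:3
Op 3: read(P2, v1) -> 15. No state change.
Op 4: fork(P0) -> P3. 4 ppages; refcounts: pp0:4 pp1:4 pp2:4 pp3:4
Op 5: write(P3, v2, 190). refcount(pp2)=4>1 -> COPY to pp4. 5 ppages; refcounts: pp0:4 pp1:4 pp2:3 pp3:4 pp4:1
Op 6: read(P0, v3) -> 11. No state change.
Op 7: write(P1, v1, 186). refcount(pp1)=4>1 -> COPY to pp5. 6 ppages; refcounts: pp0:4 pp1:3 pp2:3 pp3:4 pp4:1 pp5:1
Op 8: write(P3, v2, 174). refcount(pp4)=1 -> write in place. 6 ppages; refcounts: pp0:4 pp1:3 pp2:3 pp3:4 pp4:1 pp5:1
Op 9: read(P1, v2) -> 17. No state change.

Answer: 6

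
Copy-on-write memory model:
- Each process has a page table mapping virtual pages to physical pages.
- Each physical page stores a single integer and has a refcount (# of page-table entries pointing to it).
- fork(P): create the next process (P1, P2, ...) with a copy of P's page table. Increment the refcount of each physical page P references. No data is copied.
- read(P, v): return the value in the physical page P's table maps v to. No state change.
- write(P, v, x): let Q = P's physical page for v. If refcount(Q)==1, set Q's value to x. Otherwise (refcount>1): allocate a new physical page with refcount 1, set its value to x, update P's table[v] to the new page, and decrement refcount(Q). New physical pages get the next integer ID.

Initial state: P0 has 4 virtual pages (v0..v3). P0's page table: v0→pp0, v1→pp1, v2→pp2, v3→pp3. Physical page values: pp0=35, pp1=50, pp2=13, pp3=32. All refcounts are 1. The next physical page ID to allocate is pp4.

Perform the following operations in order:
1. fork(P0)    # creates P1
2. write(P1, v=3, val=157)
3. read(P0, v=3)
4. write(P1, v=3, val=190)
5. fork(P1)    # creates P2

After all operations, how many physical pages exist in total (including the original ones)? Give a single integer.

Answer: 5

Derivation:
Op 1: fork(P0) -> P1. 4 ppages; refcounts: pp0:2 pp1:2 pp2:2 pp3:2
Op 2: write(P1, v3, 157). refcount(pp3)=2>1 -> COPY to pp4. 5 ppages; refcounts: pp0:2 pp1:2 pp2:2 pp3:1 pp4:1
Op 3: read(P0, v3) -> 32. No state change.
Op 4: write(P1, v3, 190). refcount(pp4)=1 -> write in place. 5 ppages; refcounts: pp0:2 pp1:2 pp2:2 pp3:1 pp4:1
Op 5: fork(P1) -> P2. 5 ppages; refcounts: pp0:3 pp1:3 pp2:3 pp3:1 pp4:2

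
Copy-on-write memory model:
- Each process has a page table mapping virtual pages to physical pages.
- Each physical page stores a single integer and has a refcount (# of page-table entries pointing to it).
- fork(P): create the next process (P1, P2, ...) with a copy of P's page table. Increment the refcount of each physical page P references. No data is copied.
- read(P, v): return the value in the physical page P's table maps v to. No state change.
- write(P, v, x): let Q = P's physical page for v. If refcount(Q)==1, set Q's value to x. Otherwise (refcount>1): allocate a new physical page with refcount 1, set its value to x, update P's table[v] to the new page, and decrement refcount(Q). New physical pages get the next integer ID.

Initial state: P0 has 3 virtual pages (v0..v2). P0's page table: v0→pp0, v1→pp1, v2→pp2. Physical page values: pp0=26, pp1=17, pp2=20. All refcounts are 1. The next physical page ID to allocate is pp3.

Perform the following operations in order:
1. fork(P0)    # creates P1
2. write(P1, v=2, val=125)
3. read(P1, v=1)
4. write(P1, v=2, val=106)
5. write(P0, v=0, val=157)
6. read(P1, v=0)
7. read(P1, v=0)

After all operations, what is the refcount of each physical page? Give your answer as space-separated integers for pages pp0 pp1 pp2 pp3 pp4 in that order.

Op 1: fork(P0) -> P1. 3 ppages; refcounts: pp0:2 pp1:2 pp2:2
Op 2: write(P1, v2, 125). refcount(pp2)=2>1 -> COPY to pp3. 4 ppages; refcounts: pp0:2 pp1:2 pp2:1 pp3:1
Op 3: read(P1, v1) -> 17. No state change.
Op 4: write(P1, v2, 106). refcount(pp3)=1 -> write in place. 4 ppages; refcounts: pp0:2 pp1:2 pp2:1 pp3:1
Op 5: write(P0, v0, 157). refcount(pp0)=2>1 -> COPY to pp4. 5 ppages; refcounts: pp0:1 pp1:2 pp2:1 pp3:1 pp4:1
Op 6: read(P1, v0) -> 26. No state change.
Op 7: read(P1, v0) -> 26. No state change.

Answer: 1 2 1 1 1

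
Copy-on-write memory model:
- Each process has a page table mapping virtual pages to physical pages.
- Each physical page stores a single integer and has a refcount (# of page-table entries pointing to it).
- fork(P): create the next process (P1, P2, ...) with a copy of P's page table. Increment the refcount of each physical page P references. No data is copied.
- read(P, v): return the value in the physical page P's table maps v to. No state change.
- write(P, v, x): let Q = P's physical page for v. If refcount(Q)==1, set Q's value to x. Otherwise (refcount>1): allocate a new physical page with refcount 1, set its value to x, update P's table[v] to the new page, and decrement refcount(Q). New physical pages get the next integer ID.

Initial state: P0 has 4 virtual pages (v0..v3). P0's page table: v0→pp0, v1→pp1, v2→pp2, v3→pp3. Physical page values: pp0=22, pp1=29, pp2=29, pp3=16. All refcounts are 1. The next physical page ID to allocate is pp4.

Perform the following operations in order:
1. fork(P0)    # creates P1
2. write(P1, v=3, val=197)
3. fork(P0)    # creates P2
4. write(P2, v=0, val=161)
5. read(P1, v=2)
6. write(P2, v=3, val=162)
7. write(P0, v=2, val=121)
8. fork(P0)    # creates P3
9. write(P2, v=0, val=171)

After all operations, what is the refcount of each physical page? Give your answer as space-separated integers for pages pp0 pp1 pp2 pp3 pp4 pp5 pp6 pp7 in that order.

Answer: 3 4 2 2 1 1 1 2

Derivation:
Op 1: fork(P0) -> P1. 4 ppages; refcounts: pp0:2 pp1:2 pp2:2 pp3:2
Op 2: write(P1, v3, 197). refcount(pp3)=2>1 -> COPY to pp4. 5 ppages; refcounts: pp0:2 pp1:2 pp2:2 pp3:1 pp4:1
Op 3: fork(P0) -> P2. 5 ppages; refcounts: pp0:3 pp1:3 pp2:3 pp3:2 pp4:1
Op 4: write(P2, v0, 161). refcount(pp0)=3>1 -> COPY to pp5. 6 ppages; refcounts: pp0:2 pp1:3 pp2:3 pp3:2 pp4:1 pp5:1
Op 5: read(P1, v2) -> 29. No state change.
Op 6: write(P2, v3, 162). refcount(pp3)=2>1 -> COPY to pp6. 7 ppages; refcounts: pp0:2 pp1:3 pp2:3 pp3:1 pp4:1 pp5:1 pp6:1
Op 7: write(P0, v2, 121). refcount(pp2)=3>1 -> COPY to pp7. 8 ppages; refcounts: pp0:2 pp1:3 pp2:2 pp3:1 pp4:1 pp5:1 pp6:1 pp7:1
Op 8: fork(P0) -> P3. 8 ppages; refcounts: pp0:3 pp1:4 pp2:2 pp3:2 pp4:1 pp5:1 pp6:1 pp7:2
Op 9: write(P2, v0, 171). refcount(pp5)=1 -> write in place. 8 ppages; refcounts: pp0:3 pp1:4 pp2:2 pp3:2 pp4:1 pp5:1 pp6:1 pp7:2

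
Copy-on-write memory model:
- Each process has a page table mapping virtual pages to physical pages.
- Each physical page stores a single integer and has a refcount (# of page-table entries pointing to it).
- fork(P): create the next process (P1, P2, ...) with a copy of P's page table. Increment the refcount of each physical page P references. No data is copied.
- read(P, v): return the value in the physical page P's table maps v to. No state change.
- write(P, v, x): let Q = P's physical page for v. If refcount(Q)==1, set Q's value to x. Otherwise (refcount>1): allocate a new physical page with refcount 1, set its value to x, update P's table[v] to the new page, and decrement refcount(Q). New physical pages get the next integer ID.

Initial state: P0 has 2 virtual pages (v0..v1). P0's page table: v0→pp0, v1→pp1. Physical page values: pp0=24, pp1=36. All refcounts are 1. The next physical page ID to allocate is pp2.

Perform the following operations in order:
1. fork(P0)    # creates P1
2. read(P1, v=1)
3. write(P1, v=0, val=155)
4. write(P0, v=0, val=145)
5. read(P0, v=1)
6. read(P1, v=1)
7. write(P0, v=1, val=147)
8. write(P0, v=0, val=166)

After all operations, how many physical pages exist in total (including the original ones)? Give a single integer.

Op 1: fork(P0) -> P1. 2 ppages; refcounts: pp0:2 pp1:2
Op 2: read(P1, v1) -> 36. No state change.
Op 3: write(P1, v0, 155). refcount(pp0)=2>1 -> COPY to pp2. 3 ppages; refcounts: pp0:1 pp1:2 pp2:1
Op 4: write(P0, v0, 145). refcount(pp0)=1 -> write in place. 3 ppages; refcounts: pp0:1 pp1:2 pp2:1
Op 5: read(P0, v1) -> 36. No state change.
Op 6: read(P1, v1) -> 36. No state change.
Op 7: write(P0, v1, 147). refcount(pp1)=2>1 -> COPY to pp3. 4 ppages; refcounts: pp0:1 pp1:1 pp2:1 pp3:1
Op 8: write(P0, v0, 166). refcount(pp0)=1 -> write in place. 4 ppages; refcounts: pp0:1 pp1:1 pp2:1 pp3:1

Answer: 4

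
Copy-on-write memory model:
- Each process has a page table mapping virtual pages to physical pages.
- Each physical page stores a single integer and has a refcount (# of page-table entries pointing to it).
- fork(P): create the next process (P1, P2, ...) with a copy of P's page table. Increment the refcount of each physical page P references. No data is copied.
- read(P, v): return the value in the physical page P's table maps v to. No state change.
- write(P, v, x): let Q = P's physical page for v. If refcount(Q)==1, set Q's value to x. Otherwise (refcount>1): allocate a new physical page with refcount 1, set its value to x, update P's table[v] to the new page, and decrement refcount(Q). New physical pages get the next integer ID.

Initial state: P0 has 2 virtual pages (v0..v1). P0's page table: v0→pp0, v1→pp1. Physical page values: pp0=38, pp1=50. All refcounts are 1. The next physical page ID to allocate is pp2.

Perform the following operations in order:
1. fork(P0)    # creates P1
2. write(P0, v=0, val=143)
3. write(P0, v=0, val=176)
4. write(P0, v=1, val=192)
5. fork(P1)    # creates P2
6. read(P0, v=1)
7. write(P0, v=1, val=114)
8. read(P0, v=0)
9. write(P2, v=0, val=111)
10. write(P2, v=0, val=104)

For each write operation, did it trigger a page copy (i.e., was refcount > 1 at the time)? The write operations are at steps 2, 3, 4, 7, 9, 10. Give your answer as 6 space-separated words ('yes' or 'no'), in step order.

Op 1: fork(P0) -> P1. 2 ppages; refcounts: pp0:2 pp1:2
Op 2: write(P0, v0, 143). refcount(pp0)=2>1 -> COPY to pp2. 3 ppages; refcounts: pp0:1 pp1:2 pp2:1
Op 3: write(P0, v0, 176). refcount(pp2)=1 -> write in place. 3 ppages; refcounts: pp0:1 pp1:2 pp2:1
Op 4: write(P0, v1, 192). refcount(pp1)=2>1 -> COPY to pp3. 4 ppages; refcounts: pp0:1 pp1:1 pp2:1 pp3:1
Op 5: fork(P1) -> P2. 4 ppages; refcounts: pp0:2 pp1:2 pp2:1 pp3:1
Op 6: read(P0, v1) -> 192. No state change.
Op 7: write(P0, v1, 114). refcount(pp3)=1 -> write in place. 4 ppages; refcounts: pp0:2 pp1:2 pp2:1 pp3:1
Op 8: read(P0, v0) -> 176. No state change.
Op 9: write(P2, v0, 111). refcount(pp0)=2>1 -> COPY to pp4. 5 ppages; refcounts: pp0:1 pp1:2 pp2:1 pp3:1 pp4:1
Op 10: write(P2, v0, 104). refcount(pp4)=1 -> write in place. 5 ppages; refcounts: pp0:1 pp1:2 pp2:1 pp3:1 pp4:1

yes no yes no yes no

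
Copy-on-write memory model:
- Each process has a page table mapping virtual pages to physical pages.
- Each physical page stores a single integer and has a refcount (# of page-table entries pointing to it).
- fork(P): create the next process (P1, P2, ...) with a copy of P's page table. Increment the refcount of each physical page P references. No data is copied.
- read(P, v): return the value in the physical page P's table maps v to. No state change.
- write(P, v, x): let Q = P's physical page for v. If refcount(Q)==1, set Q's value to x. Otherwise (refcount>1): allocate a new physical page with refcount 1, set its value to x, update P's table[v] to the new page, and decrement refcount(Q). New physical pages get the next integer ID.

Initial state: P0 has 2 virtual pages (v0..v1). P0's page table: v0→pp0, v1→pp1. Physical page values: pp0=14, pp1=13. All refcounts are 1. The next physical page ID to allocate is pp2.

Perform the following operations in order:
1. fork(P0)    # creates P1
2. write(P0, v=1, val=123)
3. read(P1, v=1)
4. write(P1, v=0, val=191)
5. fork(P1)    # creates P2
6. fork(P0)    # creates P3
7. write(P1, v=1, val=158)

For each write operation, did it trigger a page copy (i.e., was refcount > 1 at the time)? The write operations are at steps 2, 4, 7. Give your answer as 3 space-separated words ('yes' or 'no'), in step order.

Op 1: fork(P0) -> P1. 2 ppages; refcounts: pp0:2 pp1:2
Op 2: write(P0, v1, 123). refcount(pp1)=2>1 -> COPY to pp2. 3 ppages; refcounts: pp0:2 pp1:1 pp2:1
Op 3: read(P1, v1) -> 13. No state change.
Op 4: write(P1, v0, 191). refcount(pp0)=2>1 -> COPY to pp3. 4 ppages; refcounts: pp0:1 pp1:1 pp2:1 pp3:1
Op 5: fork(P1) -> P2. 4 ppages; refcounts: pp0:1 pp1:2 pp2:1 pp3:2
Op 6: fork(P0) -> P3. 4 ppages; refcounts: pp0:2 pp1:2 pp2:2 pp3:2
Op 7: write(P1, v1, 158). refcount(pp1)=2>1 -> COPY to pp4. 5 ppages; refcounts: pp0:2 pp1:1 pp2:2 pp3:2 pp4:1

yes yes yes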